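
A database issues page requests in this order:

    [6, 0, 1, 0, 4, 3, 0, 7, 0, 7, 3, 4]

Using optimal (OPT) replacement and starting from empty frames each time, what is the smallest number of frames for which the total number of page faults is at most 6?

4

f=1: 12 faults
f=2: 8 faults
f=3: 7 faults
f=4: 6 faults
f=5: 6 faults
f=6: 6 faults
Smallest f with faults ≤ 6 is 4.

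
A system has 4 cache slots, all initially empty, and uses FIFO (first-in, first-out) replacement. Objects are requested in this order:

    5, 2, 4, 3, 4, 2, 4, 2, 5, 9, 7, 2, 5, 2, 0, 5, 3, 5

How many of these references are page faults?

10

5 -> miss, frames [5]
2 -> miss, frames [5, 2]
4 -> miss, frames [5, 2, 4]
3 -> miss, frames [5, 2, 4, 3]
4 -> hit
2 -> hit
4 -> hit
2 -> hit
5 -> hit
9 -> miss, evict 5, frames [2, 4, 3, 9]
7 -> miss, evict 2, frames [4, 3, 9, 7]
2 -> miss, evict 4, frames [3, 9, 7, 2]
5 -> miss, evict 3, frames [9, 7, 2, 5]
2 -> hit
0 -> miss, evict 9, frames [7, 2, 5, 0]
5 -> hit
3 -> miss, evict 7, frames [2, 5, 0, 3]
5 -> hit
Page faults: 10.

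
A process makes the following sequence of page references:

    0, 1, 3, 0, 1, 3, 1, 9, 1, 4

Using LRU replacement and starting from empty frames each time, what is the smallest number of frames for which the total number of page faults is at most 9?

2

f=1: 10 faults
f=2: 8 faults
f=3: 5 faults
f=4: 5 faults
f=5: 5 faults
Smallest f with faults ≤ 9 is 2.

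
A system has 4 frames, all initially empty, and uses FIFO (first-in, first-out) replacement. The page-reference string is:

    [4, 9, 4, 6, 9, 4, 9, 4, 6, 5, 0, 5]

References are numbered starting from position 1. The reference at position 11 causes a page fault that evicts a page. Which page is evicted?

pos 1: 4 → fault, frames (4)
pos 2: 9 → fault, frames (4 9)
pos 3: 4 → hit
pos 4: 6 → fault, frames (4 9 6)
pos 5: 9 → hit
pos 6: 4 → hit
pos 7: 9 → hit
pos 8: 4 → hit
pos 9: 6 → hit
pos 10: 5 → fault, frames (4 9 6 5)
pos 11: 0 → fault, evict 4, frames (9 6 5 0)
At position 11, page 4 is evicted.

4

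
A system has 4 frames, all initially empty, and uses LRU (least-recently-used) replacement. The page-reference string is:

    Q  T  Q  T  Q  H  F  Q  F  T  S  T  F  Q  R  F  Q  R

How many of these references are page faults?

Q → fault, frames {Q}
T → fault, frames {Q,T}
Q → hit
T → hit
Q → hit
H → fault, frames {T,Q,H}
F → fault, frames {T,Q,H,F}
Q → hit
F → hit
T → hit
S → fault, evict H, frames {Q,F,T,S}
T → hit
F → hit
Q → hit
R → fault, evict S, frames {T,F,Q,R}
F → hit
Q → hit
R → hit
Page faults: 6.

6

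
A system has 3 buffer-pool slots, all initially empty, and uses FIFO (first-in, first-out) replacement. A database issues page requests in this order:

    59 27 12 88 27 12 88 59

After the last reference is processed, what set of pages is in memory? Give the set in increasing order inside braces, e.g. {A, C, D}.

{12, 59, 88}

59 → fault, frames [59]
27 → fault, frames [59, 27]
12 → fault, frames [59, 27, 12]
88 → fault, evict 59, frames [27, 12, 88]
27 → hit
12 → hit
88 → hit
59 → fault, evict 27, frames [12, 88, 59]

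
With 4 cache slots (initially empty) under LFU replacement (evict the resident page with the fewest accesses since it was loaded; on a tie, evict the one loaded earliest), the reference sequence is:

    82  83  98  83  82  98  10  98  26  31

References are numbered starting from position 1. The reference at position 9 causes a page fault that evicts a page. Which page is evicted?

10

pos 1: 82 → fault, frames {82}
pos 2: 83 → fault, frames {82,83}
pos 3: 98 → fault, frames {82,83,98}
pos 4: 83 → hit
pos 5: 82 → hit
pos 6: 98 → hit
pos 7: 10 → fault, frames {82,83,98,10}
pos 8: 98 → hit
pos 9: 26 → fault, evict 10, frames {82,83,98,26}
At position 9, page 10 is evicted.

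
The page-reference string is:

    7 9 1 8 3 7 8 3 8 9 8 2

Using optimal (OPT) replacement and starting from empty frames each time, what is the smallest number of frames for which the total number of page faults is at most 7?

f=1: 12 faults
f=2: 8 faults
f=3: 7 faults
f=4: 6 faults
f=5: 6 faults
f=6: 6 faults
Smallest f with faults ≤ 7 is 3.

3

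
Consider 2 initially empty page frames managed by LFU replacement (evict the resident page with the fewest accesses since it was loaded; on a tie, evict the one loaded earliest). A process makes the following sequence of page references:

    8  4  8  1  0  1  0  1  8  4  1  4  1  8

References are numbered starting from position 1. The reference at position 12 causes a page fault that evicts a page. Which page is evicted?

1

pos 1: 8 → fault, frames [8]
pos 2: 4 → fault, frames [8, 4]
pos 3: 8 → hit
pos 4: 1 → fault, evict 4, frames [8, 1]
pos 5: 0 → fault, evict 1, frames [8, 0]
pos 6: 1 → fault, evict 0, frames [8, 1]
pos 7: 0 → fault, evict 1, frames [8, 0]
pos 8: 1 → fault, evict 0, frames [8, 1]
pos 9: 8 → hit
pos 10: 4 → fault, evict 1, frames [8, 4]
pos 11: 1 → fault, evict 4, frames [8, 1]
pos 12: 4 → fault, evict 1, frames [8, 4]
At position 12, page 1 is evicted.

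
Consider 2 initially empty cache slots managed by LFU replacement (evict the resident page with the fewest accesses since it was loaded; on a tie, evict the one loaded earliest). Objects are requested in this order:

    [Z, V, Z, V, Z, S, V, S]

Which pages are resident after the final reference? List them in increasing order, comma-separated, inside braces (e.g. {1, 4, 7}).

Z → miss, frames (Z)
V → miss, frames (Z V)
Z → hit
V → hit
Z → hit
S → miss, evict V, frames (Z S)
V → miss, evict S, frames (Z V)
S → miss, evict V, frames (Z S)

{S, Z}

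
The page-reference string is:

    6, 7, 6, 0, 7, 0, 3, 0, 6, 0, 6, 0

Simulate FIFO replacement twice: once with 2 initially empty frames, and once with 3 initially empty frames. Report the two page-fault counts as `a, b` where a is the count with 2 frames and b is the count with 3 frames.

6, 5

2 frames: F F . F . . F . F F . . → 6 faults.
3 frames: F F . F . . F . F . . . → 5 faults.
5 < 6: adding a frame reduced faults, as is typical.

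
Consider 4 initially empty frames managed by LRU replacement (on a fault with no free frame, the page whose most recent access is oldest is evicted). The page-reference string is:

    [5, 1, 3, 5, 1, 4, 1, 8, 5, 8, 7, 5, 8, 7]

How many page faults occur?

6

5: miss, frames [5]
1: miss, frames [5, 1]
3: miss, frames [5, 1, 3]
5: hit
1: hit
4: miss, frames [3, 5, 1, 4]
1: hit
8: miss, evict 3, frames [5, 4, 1, 8]
5: hit
8: hit
7: miss, evict 4, frames [1, 5, 8, 7]
5: hit
8: hit
7: hit
Page faults: 6.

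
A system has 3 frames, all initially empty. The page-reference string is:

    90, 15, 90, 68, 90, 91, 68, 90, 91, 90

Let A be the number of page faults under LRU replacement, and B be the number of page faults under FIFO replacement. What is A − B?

-1

Under LRU: F F . F . F . . . . → 4 faults.
Under FIFO: F F . F . F . F . . → 5 faults.
A − B = 4 − 5 = -1.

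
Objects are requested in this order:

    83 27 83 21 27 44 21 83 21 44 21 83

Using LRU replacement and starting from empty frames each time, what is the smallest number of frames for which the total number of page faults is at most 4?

4

f=1: 12 faults
f=2: 9 faults
f=3: 5 faults
f=4: 4 faults
Smallest f with faults ≤ 4 is 4.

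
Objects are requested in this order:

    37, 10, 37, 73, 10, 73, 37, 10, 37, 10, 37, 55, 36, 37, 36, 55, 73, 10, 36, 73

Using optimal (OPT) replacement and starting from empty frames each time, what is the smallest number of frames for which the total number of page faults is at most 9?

3

f=1: 20 faults
f=2: 10 faults
f=3: 7 faults
f=4: 6 faults
f=5: 5 faults
Smallest f with faults ≤ 9 is 3.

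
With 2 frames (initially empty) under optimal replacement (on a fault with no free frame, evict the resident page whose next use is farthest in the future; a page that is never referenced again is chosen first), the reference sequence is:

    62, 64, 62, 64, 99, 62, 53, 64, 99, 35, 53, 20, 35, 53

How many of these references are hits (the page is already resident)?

5

62: fault, frames {62}
64: fault, frames {62,64}
62: hit
64: hit
99: fault, evict 64, frames {62,99}
62: hit
53: fault, evict 62, frames {99,53}
64: fault, evict 53, frames {99,64}
99: hit
35: fault, evict 64, frames {99,35}
53: fault, evict 99, frames {35,53}
20: fault, evict 53, frames {35,20}
35: hit
53: fault, evict 20, frames {35,53}
Hits: 5.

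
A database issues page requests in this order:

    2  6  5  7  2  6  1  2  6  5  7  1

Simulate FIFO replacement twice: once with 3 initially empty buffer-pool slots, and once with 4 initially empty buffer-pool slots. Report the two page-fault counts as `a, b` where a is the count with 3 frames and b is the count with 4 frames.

3 frames: F F F F F F F . . F F . → 9 faults.
4 frames: F F F F . . F F F F F F → 10 faults.
10 > 9: adding a frame increased faults — Belady's anomaly.

9, 10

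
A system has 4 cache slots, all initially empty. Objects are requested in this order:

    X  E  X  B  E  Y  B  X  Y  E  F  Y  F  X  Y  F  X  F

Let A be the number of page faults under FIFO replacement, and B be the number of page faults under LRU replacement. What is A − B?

1

Under FIFO: F F . F . F . . . . F . . F . . . . → 6 faults.
Under LRU: F F . F . F . . . . F . . . . . . . → 5 faults.
A − B = 6 − 5 = 1.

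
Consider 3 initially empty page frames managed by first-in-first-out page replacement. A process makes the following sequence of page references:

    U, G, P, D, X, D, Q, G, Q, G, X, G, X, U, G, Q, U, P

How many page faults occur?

U → fault, frames (U)
G → fault, frames (U G)
P → fault, frames (U G P)
D → fault, evict U, frames (G P D)
X → fault, evict G, frames (P D X)
D → hit
Q → fault, evict P, frames (D X Q)
G → fault, evict D, frames (X Q G)
Q → hit
G → hit
X → hit
G → hit
X → hit
U → fault, evict X, frames (Q G U)
G → hit
Q → hit
U → hit
P → fault, evict Q, frames (G U P)
Page faults: 9.

9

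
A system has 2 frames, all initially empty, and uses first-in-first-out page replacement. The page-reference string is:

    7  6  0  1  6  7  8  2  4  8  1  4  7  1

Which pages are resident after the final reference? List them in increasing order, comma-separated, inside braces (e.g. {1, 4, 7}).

7: fault, frames (7)
6: fault, frames (7 6)
0: fault, evict 7, frames (6 0)
1: fault, evict 6, frames (0 1)
6: fault, evict 0, frames (1 6)
7: fault, evict 1, frames (6 7)
8: fault, evict 6, frames (7 8)
2: fault, evict 7, frames (8 2)
4: fault, evict 8, frames (2 4)
8: fault, evict 2, frames (4 8)
1: fault, evict 4, frames (8 1)
4: fault, evict 8, frames (1 4)
7: fault, evict 1, frames (4 7)
1: fault, evict 4, frames (7 1)

{1, 7}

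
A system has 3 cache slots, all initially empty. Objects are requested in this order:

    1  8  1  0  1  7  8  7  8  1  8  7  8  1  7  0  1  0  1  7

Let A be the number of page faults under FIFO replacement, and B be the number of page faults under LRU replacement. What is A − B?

2

Under FIFO: F F . F . F . . . F F . . . . F . . . F → 8 faults.
Under LRU: F F . F . F F . . . . . . . . F . . . . → 6 faults.
A − B = 8 − 6 = 2.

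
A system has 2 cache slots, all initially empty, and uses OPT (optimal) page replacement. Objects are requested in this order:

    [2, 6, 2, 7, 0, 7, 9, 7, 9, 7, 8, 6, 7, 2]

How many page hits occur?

6

2 -> miss, frames (2)
6 -> miss, frames (2 6)
2 -> hit
7 -> miss, evict 2, frames (6 7)
0 -> miss, evict 6, frames (7 0)
7 -> hit
9 -> miss, evict 0, frames (7 9)
7 -> hit
9 -> hit
7 -> hit
8 -> miss, evict 9, frames (7 8)
6 -> miss, evict 8, frames (7 6)
7 -> hit
2 -> miss, evict 6, frames (7 2)
Hits: 6.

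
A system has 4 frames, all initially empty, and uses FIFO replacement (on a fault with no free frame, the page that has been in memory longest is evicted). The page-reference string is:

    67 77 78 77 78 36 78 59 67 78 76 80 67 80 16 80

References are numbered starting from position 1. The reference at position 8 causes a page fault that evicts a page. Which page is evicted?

pos 1: 67: fault, frames [67]
pos 2: 77: fault, frames [67, 77]
pos 3: 78: fault, frames [67, 77, 78]
pos 4: 77: hit
pos 5: 78: hit
pos 6: 36: fault, frames [67, 77, 78, 36]
pos 7: 78: hit
pos 8: 59: fault, evict 67, frames [77, 78, 36, 59]
At position 8, page 67 is evicted.

67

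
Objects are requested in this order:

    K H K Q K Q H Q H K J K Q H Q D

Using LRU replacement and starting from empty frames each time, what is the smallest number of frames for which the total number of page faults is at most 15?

f=1: 16 faults
f=2: 9 faults
f=3: 7 faults
f=4: 5 faults
f=5: 5 faults
Smallest f with faults ≤ 15 is 2.

2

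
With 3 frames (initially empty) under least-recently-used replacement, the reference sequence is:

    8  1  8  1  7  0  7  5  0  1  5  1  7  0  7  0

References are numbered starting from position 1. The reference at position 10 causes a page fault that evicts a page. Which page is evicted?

pos 1: 8 → fault, frames {8}
pos 2: 1 → fault, frames {8,1}
pos 3: 8 → hit
pos 4: 1 → hit
pos 5: 7 → fault, frames {8,1,7}
pos 6: 0 → fault, evict 8, frames {1,7,0}
pos 7: 7 → hit
pos 8: 5 → fault, evict 1, frames {0,7,5}
pos 9: 0 → hit
pos 10: 1 → fault, evict 7, frames {5,0,1}
At position 10, page 7 is evicted.

7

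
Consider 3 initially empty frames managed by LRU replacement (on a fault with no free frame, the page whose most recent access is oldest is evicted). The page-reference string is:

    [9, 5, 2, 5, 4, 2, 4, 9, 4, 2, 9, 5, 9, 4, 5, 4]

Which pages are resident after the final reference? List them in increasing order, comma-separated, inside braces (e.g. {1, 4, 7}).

9: fault, frames (9)
5: fault, frames (9 5)
2: fault, frames (9 5 2)
5: hit
4: fault, evict 9, frames (2 5 4)
2: hit
4: hit
9: fault, evict 5, frames (2 4 9)
4: hit
2: hit
9: hit
5: fault, evict 4, frames (2 9 5)
9: hit
4: fault, evict 2, frames (5 9 4)
5: hit
4: hit

{4, 5, 9}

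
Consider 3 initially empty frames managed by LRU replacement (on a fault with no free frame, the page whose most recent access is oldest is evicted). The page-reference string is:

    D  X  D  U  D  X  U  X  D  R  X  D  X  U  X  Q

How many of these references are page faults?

6

D -> fault, frames (D)
X -> fault, frames (D X)
D -> hit
U -> fault, frames (X D U)
D -> hit
X -> hit
U -> hit
X -> hit
D -> hit
R -> fault, evict U, frames (X D R)
X -> hit
D -> hit
X -> hit
U -> fault, evict R, frames (D X U)
X -> hit
Q -> fault, evict D, frames (U X Q)
Page faults: 6.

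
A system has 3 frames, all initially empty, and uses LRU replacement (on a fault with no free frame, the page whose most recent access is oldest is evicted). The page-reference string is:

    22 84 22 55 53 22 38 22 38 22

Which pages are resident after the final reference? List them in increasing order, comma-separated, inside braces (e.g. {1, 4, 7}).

22: miss, frames [22]
84: miss, frames [22, 84]
22: hit
55: miss, frames [84, 22, 55]
53: miss, evict 84, frames [22, 55, 53]
22: hit
38: miss, evict 55, frames [53, 22, 38]
22: hit
38: hit
22: hit

{22, 38, 53}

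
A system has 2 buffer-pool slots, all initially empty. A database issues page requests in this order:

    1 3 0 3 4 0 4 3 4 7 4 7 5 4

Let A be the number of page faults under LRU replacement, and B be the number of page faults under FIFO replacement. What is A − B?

1

Under LRU: F F F . F F . F . F . . F F → 9 faults.
Under FIFO: F F F . F . . F . F F . F . → 8 faults.
A − B = 9 − 8 = 1.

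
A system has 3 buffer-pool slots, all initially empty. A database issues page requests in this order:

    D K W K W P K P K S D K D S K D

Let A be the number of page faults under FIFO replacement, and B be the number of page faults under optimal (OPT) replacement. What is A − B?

Under FIFO: F F F . . F . . . F F F . . . . → 7 faults.
Under OPT: F F F . . F . . . F . . . . . . → 5 faults.
A − B = 7 − 5 = 2.

2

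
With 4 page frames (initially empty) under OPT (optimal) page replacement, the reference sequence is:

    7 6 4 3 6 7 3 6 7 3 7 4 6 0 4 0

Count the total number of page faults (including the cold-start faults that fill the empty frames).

7 -> miss, frames (7)
6 -> miss, frames (7 6)
4 -> miss, frames (7 6 4)
3 -> miss, frames (7 6 4 3)
6 -> hit
7 -> hit
3 -> hit
6 -> hit
7 -> hit
3 -> hit
7 -> hit
4 -> hit
6 -> hit
0 -> miss, evict 3, frames (7 6 4 0)
4 -> hit
0 -> hit
Page faults: 5.

5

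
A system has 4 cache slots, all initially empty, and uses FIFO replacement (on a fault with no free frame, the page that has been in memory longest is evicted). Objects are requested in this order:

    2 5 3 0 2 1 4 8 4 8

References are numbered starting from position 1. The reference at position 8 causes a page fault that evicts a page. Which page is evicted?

pos 1: 2 -> fault, frames [2]
pos 2: 5 -> fault, frames [2, 5]
pos 3: 3 -> fault, frames [2, 5, 3]
pos 4: 0 -> fault, frames [2, 5, 3, 0]
pos 5: 2 -> hit
pos 6: 1 -> fault, evict 2, frames [5, 3, 0, 1]
pos 7: 4 -> fault, evict 5, frames [3, 0, 1, 4]
pos 8: 8 -> fault, evict 3, frames [0, 1, 4, 8]
At position 8, page 3 is evicted.

3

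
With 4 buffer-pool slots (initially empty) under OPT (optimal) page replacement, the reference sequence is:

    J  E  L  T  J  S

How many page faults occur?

5

J: miss, frames [J]
E: miss, frames [J, E]
L: miss, frames [J, E, L]
T: miss, frames [J, E, L, T]
J: hit
S: miss, evict T, frames [J, E, L, S]
Page faults: 5.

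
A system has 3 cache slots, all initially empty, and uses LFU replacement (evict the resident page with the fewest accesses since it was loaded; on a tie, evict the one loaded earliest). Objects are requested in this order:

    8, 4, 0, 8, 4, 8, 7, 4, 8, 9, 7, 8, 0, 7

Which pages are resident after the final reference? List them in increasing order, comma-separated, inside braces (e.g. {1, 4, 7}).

8 → fault, frames [8]
4 → fault, frames [8, 4]
0 → fault, frames [8, 4, 0]
8 → hit
4 → hit
8 → hit
7 → fault, evict 0, frames [8, 4, 7]
4 → hit
8 → hit
9 → fault, evict 7, frames [8, 4, 9]
7 → fault, evict 9, frames [8, 4, 7]
8 → hit
0 → fault, evict 7, frames [8, 4, 0]
7 → fault, evict 0, frames [8, 4, 7]

{4, 7, 8}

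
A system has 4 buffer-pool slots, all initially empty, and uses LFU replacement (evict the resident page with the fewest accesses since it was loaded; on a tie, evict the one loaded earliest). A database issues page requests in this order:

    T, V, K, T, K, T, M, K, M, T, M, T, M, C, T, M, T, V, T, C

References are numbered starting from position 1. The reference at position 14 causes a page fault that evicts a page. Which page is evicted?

V

pos 1: T -> miss, frames {T}
pos 2: V -> miss, frames {T,V}
pos 3: K -> miss, frames {T,V,K}
pos 4: T -> hit
pos 5: K -> hit
pos 6: T -> hit
pos 7: M -> miss, frames {T,V,K,M}
pos 8: K -> hit
pos 9: M -> hit
pos 10: T -> hit
pos 11: M -> hit
pos 12: T -> hit
pos 13: M -> hit
pos 14: C -> miss, evict V, frames {T,K,M,C}
At position 14, page V is evicted.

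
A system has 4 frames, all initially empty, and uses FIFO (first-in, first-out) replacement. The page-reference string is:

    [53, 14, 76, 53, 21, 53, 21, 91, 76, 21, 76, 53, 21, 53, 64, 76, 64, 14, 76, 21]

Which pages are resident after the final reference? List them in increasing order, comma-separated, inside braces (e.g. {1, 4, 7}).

{14, 21, 64, 76}

53: miss, frames {53}
14: miss, frames {53,14}
76: miss, frames {53,14,76}
53: hit
21: miss, frames {53,14,76,21}
53: hit
21: hit
91: miss, evict 53, frames {14,76,21,91}
76: hit
21: hit
76: hit
53: miss, evict 14, frames {76,21,91,53}
21: hit
53: hit
64: miss, evict 76, frames {21,91,53,64}
76: miss, evict 21, frames {91,53,64,76}
64: hit
14: miss, evict 91, frames {53,64,76,14}
76: hit
21: miss, evict 53, frames {64,76,14,21}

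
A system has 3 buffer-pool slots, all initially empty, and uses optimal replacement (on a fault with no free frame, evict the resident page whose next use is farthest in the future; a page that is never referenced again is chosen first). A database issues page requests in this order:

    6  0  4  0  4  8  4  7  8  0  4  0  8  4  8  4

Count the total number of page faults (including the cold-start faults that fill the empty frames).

6 → miss, frames [6]
0 → miss, frames [6, 0]
4 → miss, frames [6, 0, 4]
0 → hit
4 → hit
8 → miss, evict 6, frames [0, 4, 8]
4 → hit
7 → miss, evict 4, frames [0, 8, 7]
8 → hit
0 → hit
4 → miss, evict 7, frames [0, 8, 4]
0 → hit
8 → hit
4 → hit
8 → hit
4 → hit
Page faults: 6.

6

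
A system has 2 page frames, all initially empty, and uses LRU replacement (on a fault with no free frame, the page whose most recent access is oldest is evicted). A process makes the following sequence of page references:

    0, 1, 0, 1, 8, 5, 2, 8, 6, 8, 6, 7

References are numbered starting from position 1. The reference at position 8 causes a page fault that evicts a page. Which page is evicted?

pos 1: 0 → fault, frames [0]
pos 2: 1 → fault, frames [0, 1]
pos 3: 0 → hit
pos 4: 1 → hit
pos 5: 8 → fault, evict 0, frames [1, 8]
pos 6: 5 → fault, evict 1, frames [8, 5]
pos 7: 2 → fault, evict 8, frames [5, 2]
pos 8: 8 → fault, evict 5, frames [2, 8]
At position 8, page 5 is evicted.

5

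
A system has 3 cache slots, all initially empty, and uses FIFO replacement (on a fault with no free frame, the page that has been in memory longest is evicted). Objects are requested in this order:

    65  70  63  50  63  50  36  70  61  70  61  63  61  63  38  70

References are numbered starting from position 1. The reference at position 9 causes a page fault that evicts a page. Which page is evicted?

pos 1: 65 → miss, frames [65]
pos 2: 70 → miss, frames [65, 70]
pos 3: 63 → miss, frames [65, 70, 63]
pos 4: 50 → miss, evict 65, frames [70, 63, 50]
pos 5: 63 → hit
pos 6: 50 → hit
pos 7: 36 → miss, evict 70, frames [63, 50, 36]
pos 8: 70 → miss, evict 63, frames [50, 36, 70]
pos 9: 61 → miss, evict 50, frames [36, 70, 61]
At position 9, page 50 is evicted.

50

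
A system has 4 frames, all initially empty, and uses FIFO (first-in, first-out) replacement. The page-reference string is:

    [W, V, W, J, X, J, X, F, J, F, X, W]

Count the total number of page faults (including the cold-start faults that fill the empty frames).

W -> miss, frames (W)
V -> miss, frames (W V)
W -> hit
J -> miss, frames (W V J)
X -> miss, frames (W V J X)
J -> hit
X -> hit
F -> miss, evict W, frames (V J X F)
J -> hit
F -> hit
X -> hit
W -> miss, evict V, frames (J X F W)
Page faults: 6.

6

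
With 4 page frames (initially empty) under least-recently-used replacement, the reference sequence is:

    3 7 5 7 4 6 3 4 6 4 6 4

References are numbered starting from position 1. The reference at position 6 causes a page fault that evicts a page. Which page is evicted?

pos 1: 3 -> fault, frames {3}
pos 2: 7 -> fault, frames {3,7}
pos 3: 5 -> fault, frames {3,7,5}
pos 4: 7 -> hit
pos 5: 4 -> fault, frames {3,5,7,4}
pos 6: 6 -> fault, evict 3, frames {5,7,4,6}
At position 6, page 3 is evicted.

3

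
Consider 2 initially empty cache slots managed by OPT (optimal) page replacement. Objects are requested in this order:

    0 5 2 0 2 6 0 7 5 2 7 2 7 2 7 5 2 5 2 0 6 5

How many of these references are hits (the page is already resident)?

0: miss, frames [0]
5: miss, frames [0, 5]
2: miss, evict 5, frames [0, 2]
0: hit
2: hit
6: miss, evict 2, frames [0, 6]
0: hit
7: miss, evict 6, frames [0, 7]
5: miss, evict 0, frames [7, 5]
2: miss, evict 5, frames [7, 2]
7: hit
2: hit
7: hit
2: hit
7: hit
5: miss, evict 7, frames [2, 5]
2: hit
5: hit
2: hit
0: miss, evict 2, frames [5, 0]
6: miss, evict 0, frames [5, 6]
5: hit
Hits: 12.

12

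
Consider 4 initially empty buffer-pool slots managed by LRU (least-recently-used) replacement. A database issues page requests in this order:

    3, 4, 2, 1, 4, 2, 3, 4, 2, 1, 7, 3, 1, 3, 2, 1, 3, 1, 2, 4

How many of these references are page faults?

3 -> miss, frames (3)
4 -> miss, frames (3 4)
2 -> miss, frames (3 4 2)
1 -> miss, frames (3 4 2 1)
4 -> hit
2 -> hit
3 -> hit
4 -> hit
2 -> hit
1 -> hit
7 -> miss, evict 3, frames (4 2 1 7)
3 -> miss, evict 4, frames (2 1 7 3)
1 -> hit
3 -> hit
2 -> hit
1 -> hit
3 -> hit
1 -> hit
2 -> hit
4 -> miss, evict 7, frames (3 1 2 4)
Page faults: 7.

7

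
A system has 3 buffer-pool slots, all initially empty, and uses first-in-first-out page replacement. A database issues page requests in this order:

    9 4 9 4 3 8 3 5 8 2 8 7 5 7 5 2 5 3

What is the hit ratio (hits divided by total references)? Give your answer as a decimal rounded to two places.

0.56

9 → miss, frames {9}
4 → miss, frames {9,4}
9 → hit
4 → hit
3 → miss, frames {9,4,3}
8 → miss, evict 9, frames {4,3,8}
3 → hit
5 → miss, evict 4, frames {3,8,5}
8 → hit
2 → miss, evict 3, frames {8,5,2}
8 → hit
7 → miss, evict 8, frames {5,2,7}
5 → hit
7 → hit
5 → hit
2 → hit
5 → hit
3 → miss, evict 5, frames {2,7,3}
Hits: 10 of 18 references → 10/18 = 0.5556.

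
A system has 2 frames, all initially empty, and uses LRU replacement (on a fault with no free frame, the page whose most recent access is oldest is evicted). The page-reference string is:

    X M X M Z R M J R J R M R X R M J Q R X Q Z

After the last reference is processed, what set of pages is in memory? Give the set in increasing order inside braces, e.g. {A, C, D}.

{Q, Z}

X: miss, frames {X}
M: miss, frames {X,M}
X: hit
M: hit
Z: miss, evict X, frames {M,Z}
R: miss, evict M, frames {Z,R}
M: miss, evict Z, frames {R,M}
J: miss, evict R, frames {M,J}
R: miss, evict M, frames {J,R}
J: hit
R: hit
M: miss, evict J, frames {R,M}
R: hit
X: miss, evict M, frames {R,X}
R: hit
M: miss, evict X, frames {R,M}
J: miss, evict R, frames {M,J}
Q: miss, evict M, frames {J,Q}
R: miss, evict J, frames {Q,R}
X: miss, evict Q, frames {R,X}
Q: miss, evict R, frames {X,Q}
Z: miss, evict X, frames {Q,Z}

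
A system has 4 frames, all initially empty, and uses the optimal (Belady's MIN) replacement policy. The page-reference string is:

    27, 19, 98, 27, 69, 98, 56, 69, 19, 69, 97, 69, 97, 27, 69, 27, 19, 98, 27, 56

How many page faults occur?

27 -> fault, frames [27]
19 -> fault, frames [27, 19]
98 -> fault, frames [27, 19, 98]
27 -> hit
69 -> fault, frames [27, 19, 98, 69]
98 -> hit
56 -> fault, evict 98, frames [27, 19, 69, 56]
69 -> hit
19 -> hit
69 -> hit
97 -> fault, evict 56, frames [27, 19, 69, 97]
69 -> hit
97 -> hit
27 -> hit
69 -> hit
27 -> hit
19 -> hit
98 -> fault, evict 97, frames [27, 19, 69, 98]
27 -> hit
56 -> fault, evict 98, frames [27, 19, 69, 56]
Page faults: 8.

8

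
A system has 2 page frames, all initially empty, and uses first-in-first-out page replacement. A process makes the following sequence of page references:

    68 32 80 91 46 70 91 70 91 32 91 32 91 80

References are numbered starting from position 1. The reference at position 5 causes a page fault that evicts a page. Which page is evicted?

pos 1: 68: miss, frames [68]
pos 2: 32: miss, frames [68, 32]
pos 3: 80: miss, evict 68, frames [32, 80]
pos 4: 91: miss, evict 32, frames [80, 91]
pos 5: 46: miss, evict 80, frames [91, 46]
At position 5, page 80 is evicted.

80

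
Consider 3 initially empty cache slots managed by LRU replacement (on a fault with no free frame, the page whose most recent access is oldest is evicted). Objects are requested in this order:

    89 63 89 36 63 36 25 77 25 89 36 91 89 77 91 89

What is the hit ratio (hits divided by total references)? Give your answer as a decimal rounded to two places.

0.44

89 -> miss, frames {89}
63 -> miss, frames {89,63}
89 -> hit
36 -> miss, frames {63,89,36}
63 -> hit
36 -> hit
25 -> miss, evict 89, frames {63,36,25}
77 -> miss, evict 63, frames {36,25,77}
25 -> hit
89 -> miss, evict 36, frames {77,25,89}
36 -> miss, evict 77, frames {25,89,36}
91 -> miss, evict 25, frames {89,36,91}
89 -> hit
77 -> miss, evict 36, frames {91,89,77}
91 -> hit
89 -> hit
Hits: 7 of 16 references → 7/16 = 0.4375.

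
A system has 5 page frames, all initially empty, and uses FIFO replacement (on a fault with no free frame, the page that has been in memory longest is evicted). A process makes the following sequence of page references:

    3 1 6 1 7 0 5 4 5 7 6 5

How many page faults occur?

3 -> fault, frames {3}
1 -> fault, frames {3,1}
6 -> fault, frames {3,1,6}
1 -> hit
7 -> fault, frames {3,1,6,7}
0 -> fault, frames {3,1,6,7,0}
5 -> fault, evict 3, frames {1,6,7,0,5}
4 -> fault, evict 1, frames {6,7,0,5,4}
5 -> hit
7 -> hit
6 -> hit
5 -> hit
Page faults: 7.

7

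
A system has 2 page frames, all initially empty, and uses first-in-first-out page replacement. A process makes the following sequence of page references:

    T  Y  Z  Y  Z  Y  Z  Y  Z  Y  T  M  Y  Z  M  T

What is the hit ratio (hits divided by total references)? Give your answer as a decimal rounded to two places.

0.44

T: miss, frames {T}
Y: miss, frames {T,Y}
Z: miss, evict T, frames {Y,Z}
Y: hit
Z: hit
Y: hit
Z: hit
Y: hit
Z: hit
Y: hit
T: miss, evict Y, frames {Z,T}
M: miss, evict Z, frames {T,M}
Y: miss, evict T, frames {M,Y}
Z: miss, evict M, frames {Y,Z}
M: miss, evict Y, frames {Z,M}
T: miss, evict Z, frames {M,T}
Hits: 7 of 16 references → 7/16 = 0.4375.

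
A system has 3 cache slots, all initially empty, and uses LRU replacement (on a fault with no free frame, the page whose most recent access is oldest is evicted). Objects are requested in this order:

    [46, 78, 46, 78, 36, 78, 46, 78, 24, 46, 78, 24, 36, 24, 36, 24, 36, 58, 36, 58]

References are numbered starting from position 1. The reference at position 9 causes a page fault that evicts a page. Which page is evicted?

pos 1: 46 -> fault, frames {46}
pos 2: 78 -> fault, frames {46,78}
pos 3: 46 -> hit
pos 4: 78 -> hit
pos 5: 36 -> fault, frames {46,78,36}
pos 6: 78 -> hit
pos 7: 46 -> hit
pos 8: 78 -> hit
pos 9: 24 -> fault, evict 36, frames {46,78,24}
At position 9, page 36 is evicted.

36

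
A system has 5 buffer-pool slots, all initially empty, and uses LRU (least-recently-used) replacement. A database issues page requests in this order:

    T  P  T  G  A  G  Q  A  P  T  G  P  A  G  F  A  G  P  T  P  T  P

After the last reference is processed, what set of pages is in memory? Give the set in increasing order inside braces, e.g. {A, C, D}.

T: miss, frames [T]
P: miss, frames [T, P]
T: hit
G: miss, frames [P, T, G]
A: miss, frames [P, T, G, A]
G: hit
Q: miss, frames [P, T, A, G, Q]
A: hit
P: hit
T: hit
G: hit
P: hit
A: hit
G: hit
F: miss, evict Q, frames [T, P, A, G, F]
A: hit
G: hit
P: hit
T: hit
P: hit
T: hit
P: hit

{A, F, G, P, T}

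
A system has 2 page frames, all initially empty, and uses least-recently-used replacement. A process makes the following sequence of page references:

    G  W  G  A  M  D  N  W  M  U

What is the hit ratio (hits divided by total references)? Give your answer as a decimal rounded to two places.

0.10

G: miss, frames {G}
W: miss, frames {G,W}
G: hit
A: miss, evict W, frames {G,A}
M: miss, evict G, frames {A,M}
D: miss, evict A, frames {M,D}
N: miss, evict M, frames {D,N}
W: miss, evict D, frames {N,W}
M: miss, evict N, frames {W,M}
U: miss, evict W, frames {M,U}
Hits: 1 of 10 references → 1/10 = 0.1000.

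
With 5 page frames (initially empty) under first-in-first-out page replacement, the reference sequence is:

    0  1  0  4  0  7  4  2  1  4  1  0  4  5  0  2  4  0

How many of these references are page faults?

7

0 -> fault, frames [0]
1 -> fault, frames [0, 1]
0 -> hit
4 -> fault, frames [0, 1, 4]
0 -> hit
7 -> fault, frames [0, 1, 4, 7]
4 -> hit
2 -> fault, frames [0, 1, 4, 7, 2]
1 -> hit
4 -> hit
1 -> hit
0 -> hit
4 -> hit
5 -> fault, evict 0, frames [1, 4, 7, 2, 5]
0 -> fault, evict 1, frames [4, 7, 2, 5, 0]
2 -> hit
4 -> hit
0 -> hit
Page faults: 7.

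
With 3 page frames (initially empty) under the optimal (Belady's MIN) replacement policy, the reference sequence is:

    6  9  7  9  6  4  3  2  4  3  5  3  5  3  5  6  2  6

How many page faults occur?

8

6: fault, frames {6}
9: fault, frames {6,9}
7: fault, frames {6,9,7}
9: hit
6: hit
4: fault, evict 7, frames {6,9,4}
3: fault, evict 9, frames {6,4,3}
2: fault, evict 6, frames {4,3,2}
4: hit
3: hit
5: fault, evict 4, frames {3,2,5}
3: hit
5: hit
3: hit
5: hit
6: fault, evict 5, frames {3,2,6}
2: hit
6: hit
Page faults: 8.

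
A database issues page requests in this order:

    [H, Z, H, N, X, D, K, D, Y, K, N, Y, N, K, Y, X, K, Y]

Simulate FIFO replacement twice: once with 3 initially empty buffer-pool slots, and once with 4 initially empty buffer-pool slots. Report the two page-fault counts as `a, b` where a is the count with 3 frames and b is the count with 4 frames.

3 frames: F F . F F F F . F . F . . . . F F F → 11 faults.
4 frames: F F . F F F F . F . F . . . . F . . → 9 faults.
9 < 11: adding a frame reduced faults, as is typical.

11, 9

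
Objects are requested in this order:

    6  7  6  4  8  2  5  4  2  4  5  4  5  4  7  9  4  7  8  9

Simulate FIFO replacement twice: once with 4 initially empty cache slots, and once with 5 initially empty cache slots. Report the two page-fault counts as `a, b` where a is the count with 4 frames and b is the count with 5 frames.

4 frames: F F . F F F F . . . . . . . F F F . F . → 10 faults.
5 frames: F F . F F F F . . . . . . . . F . F . . → 8 faults.
8 < 10: adding a frame reduced faults, as is typical.

10, 8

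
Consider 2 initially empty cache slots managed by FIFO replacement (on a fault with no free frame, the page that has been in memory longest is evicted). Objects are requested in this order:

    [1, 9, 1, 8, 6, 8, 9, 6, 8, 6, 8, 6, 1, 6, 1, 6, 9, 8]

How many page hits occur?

1: miss, frames {1}
9: miss, frames {1,9}
1: hit
8: miss, evict 1, frames {9,8}
6: miss, evict 9, frames {8,6}
8: hit
9: miss, evict 8, frames {6,9}
6: hit
8: miss, evict 6, frames {9,8}
6: miss, evict 9, frames {8,6}
8: hit
6: hit
1: miss, evict 8, frames {6,1}
6: hit
1: hit
6: hit
9: miss, evict 6, frames {1,9}
8: miss, evict 1, frames {9,8}
Hits: 8.

8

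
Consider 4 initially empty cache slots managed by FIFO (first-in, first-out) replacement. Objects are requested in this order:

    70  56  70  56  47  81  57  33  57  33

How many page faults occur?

6

70 -> fault, frames {70}
56 -> fault, frames {70,56}
70 -> hit
56 -> hit
47 -> fault, frames {70,56,47}
81 -> fault, frames {70,56,47,81}
57 -> fault, evict 70, frames {56,47,81,57}
33 -> fault, evict 56, frames {47,81,57,33}
57 -> hit
33 -> hit
Page faults: 6.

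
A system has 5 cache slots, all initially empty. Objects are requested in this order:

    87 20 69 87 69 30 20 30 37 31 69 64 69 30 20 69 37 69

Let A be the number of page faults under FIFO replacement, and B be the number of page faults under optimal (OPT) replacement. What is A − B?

Under FIFO: F F F . . F . . F F . F . . F F . . → 9 faults.
Under OPT: F F F . . F . . F F . F . . . . . . → 7 faults.
A − B = 9 − 7 = 2.

2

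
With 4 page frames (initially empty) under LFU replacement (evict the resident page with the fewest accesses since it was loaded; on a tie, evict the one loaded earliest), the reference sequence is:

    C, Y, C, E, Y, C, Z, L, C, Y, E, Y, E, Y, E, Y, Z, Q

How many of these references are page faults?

C → fault, frames [C]
Y → fault, frames [C, Y]
C → hit
E → fault, frames [C, Y, E]
Y → hit
C → hit
Z → fault, frames [C, Y, E, Z]
L → fault, evict E, frames [C, Y, Z, L]
C → hit
Y → hit
E → fault, evict Z, frames [C, Y, L, E]
Y → hit
E → hit
Y → hit
E → hit
Y → hit
Z → fault, evict L, frames [C, Y, E, Z]
Q → fault, evict Z, frames [C, Y, E, Q]
Page faults: 8.

8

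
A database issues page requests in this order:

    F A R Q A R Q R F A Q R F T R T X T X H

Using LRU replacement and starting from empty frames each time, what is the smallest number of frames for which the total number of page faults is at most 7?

4

f=1: 20 faults
f=2: 16 faults
f=3: 12 faults
f=4: 7 faults
f=5: 7 faults
f=6: 7 faults
f=7: 7 faults
Smallest f with faults ≤ 7 is 4.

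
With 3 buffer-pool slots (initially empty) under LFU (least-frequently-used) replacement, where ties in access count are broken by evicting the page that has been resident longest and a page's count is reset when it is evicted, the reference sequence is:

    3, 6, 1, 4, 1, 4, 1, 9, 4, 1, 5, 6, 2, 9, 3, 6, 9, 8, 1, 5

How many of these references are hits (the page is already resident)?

3 -> miss, frames (3)
6 -> miss, frames (3 6)
1 -> miss, frames (3 6 1)
4 -> miss, evict 3, frames (6 1 4)
1 -> hit
4 -> hit
1 -> hit
9 -> miss, evict 6, frames (1 4 9)
4 -> hit
1 -> hit
5 -> miss, evict 9, frames (1 4 5)
6 -> miss, evict 5, frames (1 4 6)
2 -> miss, evict 6, frames (1 4 2)
9 -> miss, evict 2, frames (1 4 9)
3 -> miss, evict 9, frames (1 4 3)
6 -> miss, evict 3, frames (1 4 6)
9 -> miss, evict 6, frames (1 4 9)
8 -> miss, evict 9, frames (1 4 8)
1 -> hit
5 -> miss, evict 8, frames (1 4 5)
Hits: 6.

6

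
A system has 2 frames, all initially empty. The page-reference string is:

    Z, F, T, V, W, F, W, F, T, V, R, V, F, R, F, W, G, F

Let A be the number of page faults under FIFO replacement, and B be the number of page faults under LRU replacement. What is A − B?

-1

Under FIFO: F F F F F F . . F F F . F . . F F F → 13 faults.
Under LRU: F F F F F F . . F F F . F F . F F F → 14 faults.
A − B = 13 − 14 = -1.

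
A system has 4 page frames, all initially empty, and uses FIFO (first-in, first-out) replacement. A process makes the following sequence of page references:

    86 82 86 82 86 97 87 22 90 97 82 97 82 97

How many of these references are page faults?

8

86 -> fault, frames [86]
82 -> fault, frames [86, 82]
86 -> hit
82 -> hit
86 -> hit
97 -> fault, frames [86, 82, 97]
87 -> fault, frames [86, 82, 97, 87]
22 -> fault, evict 86, frames [82, 97, 87, 22]
90 -> fault, evict 82, frames [97, 87, 22, 90]
97 -> hit
82 -> fault, evict 97, frames [87, 22, 90, 82]
97 -> fault, evict 87, frames [22, 90, 82, 97]
82 -> hit
97 -> hit
Page faults: 8.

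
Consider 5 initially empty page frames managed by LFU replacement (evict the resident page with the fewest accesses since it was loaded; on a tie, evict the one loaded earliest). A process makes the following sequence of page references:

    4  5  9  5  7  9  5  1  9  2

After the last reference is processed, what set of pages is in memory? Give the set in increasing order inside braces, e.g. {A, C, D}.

{1, 2, 5, 7, 9}

4: miss, frames [4]
5: miss, frames [4, 5]
9: miss, frames [4, 5, 9]
5: hit
7: miss, frames [4, 5, 9, 7]
9: hit
5: hit
1: miss, frames [4, 5, 9, 7, 1]
9: hit
2: miss, evict 4, frames [5, 9, 7, 1, 2]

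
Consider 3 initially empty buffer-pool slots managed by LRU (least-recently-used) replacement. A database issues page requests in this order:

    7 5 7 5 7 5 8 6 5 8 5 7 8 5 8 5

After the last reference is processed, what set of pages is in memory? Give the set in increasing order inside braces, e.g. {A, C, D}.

{5, 7, 8}

7: fault, frames (7)
5: fault, frames (7 5)
7: hit
5: hit
7: hit
5: hit
8: fault, frames (7 5 8)
6: fault, evict 7, frames (5 8 6)
5: hit
8: hit
5: hit
7: fault, evict 6, frames (8 5 7)
8: hit
5: hit
8: hit
5: hit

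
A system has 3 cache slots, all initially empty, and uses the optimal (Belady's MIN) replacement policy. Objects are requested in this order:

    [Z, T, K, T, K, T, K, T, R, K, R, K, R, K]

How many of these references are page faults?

Z -> fault, frames [Z]
T -> fault, frames [Z, T]
K -> fault, frames [Z, T, K]
T -> hit
K -> hit
T -> hit
K -> hit
T -> hit
R -> fault, evict T, frames [Z, K, R]
K -> hit
R -> hit
K -> hit
R -> hit
K -> hit
Page faults: 4.

4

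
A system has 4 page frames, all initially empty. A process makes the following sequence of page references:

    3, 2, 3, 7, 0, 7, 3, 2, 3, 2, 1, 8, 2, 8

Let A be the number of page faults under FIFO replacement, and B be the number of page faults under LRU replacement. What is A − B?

Under FIFO: F F . F F . . . . . F F F . → 7 faults.
Under LRU: F F . F F . . . . . F F . . → 6 faults.
A − B = 7 − 6 = 1.

1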